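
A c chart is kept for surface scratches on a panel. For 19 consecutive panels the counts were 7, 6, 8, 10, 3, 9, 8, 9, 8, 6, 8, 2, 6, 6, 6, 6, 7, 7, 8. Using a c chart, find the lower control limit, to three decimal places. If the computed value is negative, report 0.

0.000

c̄ = (7 + 6 + 8 + 10 + 3 + 9 + 8 + 9 + 8 + 6 + 8 + 2 + 6 + 6 + 6 + 6 + 7 + 7 + 8) / 19 = 130 / 19 = 6.8421
LCL = c̄ − 3√c̄ = 6.8421 − 3 × 2.6157 = -1.0051 → 0 (cannot be negative)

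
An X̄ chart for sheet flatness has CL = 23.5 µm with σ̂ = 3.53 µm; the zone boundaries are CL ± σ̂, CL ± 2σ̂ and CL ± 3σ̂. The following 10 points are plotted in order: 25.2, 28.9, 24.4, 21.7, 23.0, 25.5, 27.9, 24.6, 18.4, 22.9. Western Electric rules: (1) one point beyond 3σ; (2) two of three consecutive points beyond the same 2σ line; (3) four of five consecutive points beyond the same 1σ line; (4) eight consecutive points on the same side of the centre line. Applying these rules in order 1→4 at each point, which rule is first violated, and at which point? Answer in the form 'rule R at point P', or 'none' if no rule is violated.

Zone of each point (C = within 1σ̂, B = 1σ̂–2σ̂, A = 2σ̂–3σ̂, * = beyond 3σ̂; sign = side of CL): 1:+C, 2:+B, 3:+C, 4:-C, 5:-C, 6:+C, 7:+B, 8:+C, 9:-B, 10:-C
No rule fires across all 10 points.

none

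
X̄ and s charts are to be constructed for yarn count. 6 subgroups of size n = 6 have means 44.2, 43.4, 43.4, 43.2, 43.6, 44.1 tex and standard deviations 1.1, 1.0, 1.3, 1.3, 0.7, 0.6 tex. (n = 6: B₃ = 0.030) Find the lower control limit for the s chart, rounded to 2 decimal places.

s̄ = (1.1 + 1.0 + 1.3 + 1.3 + 0.7 + 0.6) / 6 = 1.0000
LCL_s = B₃·s̄ = 0.030 × 1.0000 = 0.0300

0.03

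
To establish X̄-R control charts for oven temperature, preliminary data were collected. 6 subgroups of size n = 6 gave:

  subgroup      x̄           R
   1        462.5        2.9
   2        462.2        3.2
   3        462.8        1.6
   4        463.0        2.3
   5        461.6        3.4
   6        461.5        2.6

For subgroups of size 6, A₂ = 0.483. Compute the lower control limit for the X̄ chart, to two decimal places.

460.98

X̄̄ = (462.5 + 462.2 + 462.8 + 463.0 + 461.6 + 461.5) / 6 = 2773.6000 / 6 = 462.2667
R̄ = (2.9 + 3.2 + 1.6 + 2.3 + 3.4 + 2.6) / 6 = 16.0000 / 6 = 2.6667
LCL = X̄̄ − A₂·R̄ = 462.2667 − 0.483 × 2.6667 = 460.9787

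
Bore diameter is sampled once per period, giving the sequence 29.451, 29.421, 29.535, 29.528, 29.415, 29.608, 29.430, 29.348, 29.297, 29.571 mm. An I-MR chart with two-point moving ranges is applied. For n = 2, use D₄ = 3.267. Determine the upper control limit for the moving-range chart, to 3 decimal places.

0.378

Moving ranges: 0.030, 0.114, 0.007, 0.113, 0.193, 0.178, 0.082, 0.051, 0.274; M̄R̄ = 1.0420 / 9 = 0.1158
UCL_MR = D₄·M̄R̄ = 3.267 × 0.1158 = 0.3782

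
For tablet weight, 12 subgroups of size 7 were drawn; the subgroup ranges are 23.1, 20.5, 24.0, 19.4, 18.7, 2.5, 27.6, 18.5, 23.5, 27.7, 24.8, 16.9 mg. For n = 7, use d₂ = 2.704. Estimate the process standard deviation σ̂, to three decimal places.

7.618

R̄ = (23.1 + 20.5 + 24.0 + 19.4 + 18.7 + 2.5 + 27.6 + 18.5 + 23.5 + 27.7 + 24.8 + 16.9) / 12 = 20.6000
σ̂ = R̄ / d₂ = 20.6000 / 2.704 = 7.6183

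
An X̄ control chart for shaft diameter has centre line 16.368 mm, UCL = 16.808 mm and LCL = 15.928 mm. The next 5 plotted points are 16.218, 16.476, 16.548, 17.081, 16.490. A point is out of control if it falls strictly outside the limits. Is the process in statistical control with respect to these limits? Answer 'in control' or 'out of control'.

out of control

Compare each point to [15.928, 16.808]: sample 4 = 17.081 > UCL.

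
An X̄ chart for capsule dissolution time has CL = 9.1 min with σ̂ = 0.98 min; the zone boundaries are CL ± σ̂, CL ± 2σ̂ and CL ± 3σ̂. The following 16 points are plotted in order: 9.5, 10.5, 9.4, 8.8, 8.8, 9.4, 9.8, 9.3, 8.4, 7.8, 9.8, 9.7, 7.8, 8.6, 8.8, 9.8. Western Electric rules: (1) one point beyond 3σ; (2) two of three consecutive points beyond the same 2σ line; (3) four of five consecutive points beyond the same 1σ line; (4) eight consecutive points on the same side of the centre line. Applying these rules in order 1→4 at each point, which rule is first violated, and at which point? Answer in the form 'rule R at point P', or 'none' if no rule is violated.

none

Zone of each point (C = within 1σ̂, B = 1σ̂–2σ̂, A = 2σ̂–3σ̂, * = beyond 3σ̂; sign = side of CL): 1:+C, 2:+B, 3:+C, 4:-C, 5:-C, 6:+C, 7:+C, 8:+C, 9:-C, 10:-B, 11:+C, 12:+C, 13:-B, 14:-C, 15:-C, 16:+C
No rule fires across all 16 points.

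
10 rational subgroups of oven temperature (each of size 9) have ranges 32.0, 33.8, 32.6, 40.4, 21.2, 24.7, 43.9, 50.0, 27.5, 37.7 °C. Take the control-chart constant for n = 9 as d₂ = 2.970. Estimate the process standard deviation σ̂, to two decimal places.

11.58

R̄ = (32.0 + 33.8 + 32.6 + 40.4 + 21.2 + 24.7 + 43.9 + 50.0 + 27.5 + 37.7) / 10 = 34.3800
σ̂ = R̄ / d₂ = 34.3800 / 2.970 = 11.5758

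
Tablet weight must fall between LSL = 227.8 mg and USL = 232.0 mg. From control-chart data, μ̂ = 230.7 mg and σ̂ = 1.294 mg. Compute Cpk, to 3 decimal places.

Cpu = (USL − μ̂) / (3σ̂) = (232.0 − 230.7) / (3 × 1.294) = 0.3349; Cpl = (μ̂ − LSL) / (3σ̂) = (230.7 − 227.8) / (3 × 1.294) = 0.7470; Cpk = min(Cpu, Cpl) = 0.3349

0.335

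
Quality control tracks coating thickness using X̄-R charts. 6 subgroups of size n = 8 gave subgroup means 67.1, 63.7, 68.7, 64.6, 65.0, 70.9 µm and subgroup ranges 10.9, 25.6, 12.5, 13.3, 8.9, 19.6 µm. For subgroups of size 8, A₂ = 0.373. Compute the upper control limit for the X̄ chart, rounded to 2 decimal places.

X̄̄ = (67.1 + 63.7 + 68.7 + 64.6 + 65.0 + 70.9) / 6 = 400.0000 / 6 = 66.6667
R̄ = (10.9 + 25.6 + 12.5 + 13.3 + 8.9 + 19.6) / 6 = 90.8000 / 6 = 15.1333
UCL = X̄̄ + A₂·R̄ = 66.6667 + 0.373 × 15.1333 = 72.3114

72.31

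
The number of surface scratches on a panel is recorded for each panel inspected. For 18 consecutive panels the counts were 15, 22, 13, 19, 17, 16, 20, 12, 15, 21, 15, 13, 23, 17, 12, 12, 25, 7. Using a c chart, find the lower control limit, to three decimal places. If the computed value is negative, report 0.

c̄ = (15 + 22 + 13 + 19 + 17 + 16 + 20 + 12 + 15 + 21 + 15 + 13 + 23 + 17 + 12 + 12 + 25 + 7) / 18 = 294 / 18 = 16.3333
LCL = c̄ − 3√c̄ = 16.3333 − 3 × 4.0415 = 4.2090

4.209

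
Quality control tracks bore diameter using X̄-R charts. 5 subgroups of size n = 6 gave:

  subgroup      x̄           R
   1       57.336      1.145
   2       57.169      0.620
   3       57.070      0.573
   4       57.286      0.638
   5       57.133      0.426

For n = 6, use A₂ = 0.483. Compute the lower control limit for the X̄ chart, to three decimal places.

56.870

X̄̄ = (57.336 + 57.169 + 57.070 + 57.286 + 57.133) / 5 = 285.9940 / 5 = 57.1988
R̄ = (1.145 + 0.620 + 0.573 + 0.638 + 0.426) / 5 = 3.4020 / 5 = 0.6804
LCL = X̄̄ − A₂·R̄ = 57.1988 − 0.483 × 0.6804 = 56.8702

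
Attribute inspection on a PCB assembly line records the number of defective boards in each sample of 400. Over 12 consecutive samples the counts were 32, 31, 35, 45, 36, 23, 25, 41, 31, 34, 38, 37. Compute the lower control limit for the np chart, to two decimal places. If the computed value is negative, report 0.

17.27

p̄ = Σdᵢ / (k·n) = 408 / (12 × 400) = 0.08500
LCL = np̄ − 3·√(np̄(1−p̄)) = 34.0000 − 3 × 5.5776 = 17.2671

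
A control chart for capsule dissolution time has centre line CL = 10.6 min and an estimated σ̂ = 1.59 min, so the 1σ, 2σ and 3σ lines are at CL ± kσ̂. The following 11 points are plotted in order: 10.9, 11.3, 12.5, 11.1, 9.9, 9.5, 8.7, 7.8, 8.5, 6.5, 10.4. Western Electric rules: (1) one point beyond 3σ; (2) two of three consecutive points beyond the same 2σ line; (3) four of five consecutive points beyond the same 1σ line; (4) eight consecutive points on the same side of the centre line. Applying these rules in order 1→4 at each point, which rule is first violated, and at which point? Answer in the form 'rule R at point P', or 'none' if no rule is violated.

rule 3 at point 10

Zone of each point (C = within 1σ̂, B = 1σ̂–2σ̂, A = 2σ̂–3σ̂, * = beyond 3σ̂; sign = side of CL): 1:+C, 2:+C, 3:+B, 4:+C, 5:-C, 6:-C, 7:-B, 8:-B, 9:-B, 10:-A, 11:-C
Rule 3 (four of five consecutive points beyond the same 1σ limit) is satisfied at point 10.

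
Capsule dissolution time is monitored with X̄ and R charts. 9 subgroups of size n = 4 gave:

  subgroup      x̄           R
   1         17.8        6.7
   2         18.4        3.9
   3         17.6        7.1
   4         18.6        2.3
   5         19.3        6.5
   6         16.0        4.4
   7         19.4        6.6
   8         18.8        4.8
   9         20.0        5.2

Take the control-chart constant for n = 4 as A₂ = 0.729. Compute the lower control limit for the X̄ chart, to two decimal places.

X̄̄ = (17.8 + 18.4 + 17.6 + 18.6 + 19.3 + 16.0 + 19.4 + 18.8 + 20.0) / 9 = 165.9000 / 9 = 18.4333
R̄ = (6.7 + 3.9 + 7.1 + 2.3 + 6.5 + 4.4 + 6.6 + 4.8 + 5.2) / 9 = 47.5000 / 9 = 5.2778
LCL = X̄̄ − A₂·R̄ = 18.4333 − 0.729 × 5.2778 = 14.5858

14.59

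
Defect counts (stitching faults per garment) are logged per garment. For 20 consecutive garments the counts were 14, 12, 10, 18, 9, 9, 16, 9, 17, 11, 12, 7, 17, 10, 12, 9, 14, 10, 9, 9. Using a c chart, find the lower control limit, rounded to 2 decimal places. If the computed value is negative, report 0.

1.44

c̄ = (14 + 12 + 10 + 18 + 9 + 9 + 16 + 9 + 17 + 11 + 12 + 7 + 17 + 10 + 12 + 9 + 14 + 10 + 9 + 9) / 20 = 234 / 20 = 11.7000
LCL = c̄ − 3√c̄ = 11.7000 − 3 × 3.4205 = 1.4384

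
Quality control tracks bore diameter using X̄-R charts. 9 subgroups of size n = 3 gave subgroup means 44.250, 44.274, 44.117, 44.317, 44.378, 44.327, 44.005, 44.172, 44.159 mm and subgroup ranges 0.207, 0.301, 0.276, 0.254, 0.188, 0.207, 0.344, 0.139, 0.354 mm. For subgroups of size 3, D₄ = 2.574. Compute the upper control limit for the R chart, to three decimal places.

0.649

R̄ = (0.207 + 0.301 + 0.276 + 0.254 + 0.188 + 0.207 + 0.344 + 0.139 + 0.354) / 9 = 2.2700 / 9 = 0.2522
UCL_R = D₄·R̄ = 2.574 × 0.2522 = 0.6492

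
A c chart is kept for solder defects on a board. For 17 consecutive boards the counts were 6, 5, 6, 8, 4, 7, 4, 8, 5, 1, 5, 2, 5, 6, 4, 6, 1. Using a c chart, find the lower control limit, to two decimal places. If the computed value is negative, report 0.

0.00

c̄ = (6 + 5 + 6 + 8 + 4 + 7 + 4 + 8 + 5 + 1 + 5 + 2 + 5 + 6 + 4 + 6 + 1) / 17 = 83 / 17 = 4.8824
LCL = c̄ − 3√c̄ = 4.8824 − 3 × 2.2096 = -1.7465 → 0 (cannot be negative)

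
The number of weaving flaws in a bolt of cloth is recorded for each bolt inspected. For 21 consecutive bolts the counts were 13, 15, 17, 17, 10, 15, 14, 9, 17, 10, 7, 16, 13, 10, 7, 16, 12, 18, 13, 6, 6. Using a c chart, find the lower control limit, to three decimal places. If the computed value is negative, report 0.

1.852

c̄ = (13 + 15 + 17 + 17 + 10 + 15 + 14 + 9 + 17 + 10 + 7 + 16 + 13 + 10 + 7 + 16 + 12 + 18 + 13 + 6 + 6) / 21 = 261 / 21 = 12.4286
LCL = c̄ − 3√c̄ = 12.4286 − 3 × 3.5254 = 1.8523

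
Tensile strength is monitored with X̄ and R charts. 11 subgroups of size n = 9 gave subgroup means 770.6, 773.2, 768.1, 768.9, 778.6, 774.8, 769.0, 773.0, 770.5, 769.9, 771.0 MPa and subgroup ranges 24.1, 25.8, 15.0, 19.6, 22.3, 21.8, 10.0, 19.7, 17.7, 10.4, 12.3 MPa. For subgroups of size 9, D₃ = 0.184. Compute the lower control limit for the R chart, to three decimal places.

R̄ = (24.1 + 25.8 + 15.0 + 19.6 + 22.3 + 21.8 + 10.0 + 19.7 + 17.7 + 10.4 + 12.3) / 11 = 198.7000 / 11 = 18.0636
LCL_R = D₃·R̄ = 0.184 × 18.0636 = 3.3237

3.324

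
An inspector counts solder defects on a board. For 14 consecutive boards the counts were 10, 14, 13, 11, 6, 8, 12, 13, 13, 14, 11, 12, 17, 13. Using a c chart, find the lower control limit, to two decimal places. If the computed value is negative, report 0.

1.57

c̄ = (10 + 14 + 13 + 11 + 6 + 8 + 12 + 13 + 13 + 14 + 11 + 12 + 17 + 13) / 14 = 167 / 14 = 11.9286
LCL = c̄ − 3√c̄ = 11.9286 − 3 × 3.4538 = 1.5672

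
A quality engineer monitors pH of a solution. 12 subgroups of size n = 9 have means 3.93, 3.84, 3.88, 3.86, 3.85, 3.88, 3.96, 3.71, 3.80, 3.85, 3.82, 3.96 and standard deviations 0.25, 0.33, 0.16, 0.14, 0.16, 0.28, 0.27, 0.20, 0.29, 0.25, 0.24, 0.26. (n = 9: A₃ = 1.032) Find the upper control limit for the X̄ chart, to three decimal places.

4.105

X̄̄ = (3.93 + 3.84 + 3.88 + 3.86 + 3.85 + 3.88 + 3.96 + 3.71 + 3.80 + 3.85 + 3.82 + 3.96) / 12 = 3.8617
s̄ = (0.25 + 0.33 + 0.16 + 0.14 + 0.16 + 0.28 + 0.27 + 0.20 + 0.29 + 0.25 + 0.24 + 0.26) / 12 = 0.2358
UCL = X̄̄ + A₃·s̄ = 3.8617 + 1.032 × 0.2358 = 4.1050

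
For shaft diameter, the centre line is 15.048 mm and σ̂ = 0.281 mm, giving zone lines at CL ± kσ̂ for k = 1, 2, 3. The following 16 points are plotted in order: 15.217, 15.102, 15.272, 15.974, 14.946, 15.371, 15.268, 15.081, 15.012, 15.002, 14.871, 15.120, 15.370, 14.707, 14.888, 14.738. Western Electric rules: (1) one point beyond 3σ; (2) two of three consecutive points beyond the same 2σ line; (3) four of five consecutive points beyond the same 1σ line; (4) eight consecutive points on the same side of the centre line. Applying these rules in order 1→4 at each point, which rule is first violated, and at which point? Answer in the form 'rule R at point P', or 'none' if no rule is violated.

Zone of each point (C = within 1σ̂, B = 1σ̂–2σ̂, A = 2σ̂–3σ̂, * = beyond 3σ̂; sign = side of CL): 1:+C, 2:+C, 3:+C, 4:+*, 5:-C, 6:+B, 7:+C, 8:+C, 9:-C, 10:-C, 11:-C, 12:+C, 13:+B, 14:-B, 15:-C, 16:-B
Rule 1 (one point beyond the 3σ limits) is satisfied at point 4.

rule 1 at point 4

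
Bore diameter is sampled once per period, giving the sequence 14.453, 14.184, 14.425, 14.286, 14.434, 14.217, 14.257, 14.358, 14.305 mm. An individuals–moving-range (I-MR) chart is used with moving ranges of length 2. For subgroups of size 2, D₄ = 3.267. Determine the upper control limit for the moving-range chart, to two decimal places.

0.49

Moving ranges: 0.269, 0.241, 0.139, 0.148, 0.217, 0.040, 0.101, 0.053; M̄R̄ = 1.2080 / 8 = 0.1510
UCL_MR = D₄·M̄R̄ = 3.267 × 0.1510 = 0.4933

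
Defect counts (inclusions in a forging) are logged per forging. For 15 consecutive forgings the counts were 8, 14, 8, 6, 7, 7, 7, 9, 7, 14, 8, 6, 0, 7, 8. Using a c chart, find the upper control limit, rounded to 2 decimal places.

16.08

c̄ = (8 + 14 + 8 + 6 + 7 + 7 + 7 + 9 + 7 + 14 + 8 + 6 + 0 + 7 + 8) / 15 = 116 / 15 = 7.7333
UCL = c̄ + 3√c̄ = 7.7333 + 3 × √7.7333 = 7.7333 + 3 × 2.7809 = 16.0760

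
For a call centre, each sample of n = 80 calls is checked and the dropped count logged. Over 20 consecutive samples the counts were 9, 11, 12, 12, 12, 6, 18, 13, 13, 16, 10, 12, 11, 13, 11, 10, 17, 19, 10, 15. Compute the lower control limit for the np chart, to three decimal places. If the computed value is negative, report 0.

2.757

p̄ = Σdᵢ / (k·n) = 250 / (20 × 80) = 0.15625
LCL = np̄ − 3·√(np̄(1−p̄)) = 12.5000 − 3 × 3.2476 = 2.7572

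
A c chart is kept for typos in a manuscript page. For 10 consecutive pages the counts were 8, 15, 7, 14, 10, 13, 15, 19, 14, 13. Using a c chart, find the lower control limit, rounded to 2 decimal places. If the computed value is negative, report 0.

2.07

c̄ = (8 + 15 + 7 + 14 + 10 + 13 + 15 + 19 + 14 + 13) / 10 = 128 / 10 = 12.8000
LCL = c̄ − 3√c̄ = 12.8000 − 3 × 3.5777 = 2.0669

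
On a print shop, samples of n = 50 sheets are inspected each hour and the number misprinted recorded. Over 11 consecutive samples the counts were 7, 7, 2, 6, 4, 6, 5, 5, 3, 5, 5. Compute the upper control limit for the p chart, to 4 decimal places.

p̄ = Σdᵢ / (k·n) = 55 / (11 × 50) = 0.10000
UCL = p̄ + 3·√(p̄(1−p̄)/n) = 0.10000 + 3 × √(0.10000×0.90000/50) = 0.10000 + 3 × 0.04243 = 0.22728

0.2273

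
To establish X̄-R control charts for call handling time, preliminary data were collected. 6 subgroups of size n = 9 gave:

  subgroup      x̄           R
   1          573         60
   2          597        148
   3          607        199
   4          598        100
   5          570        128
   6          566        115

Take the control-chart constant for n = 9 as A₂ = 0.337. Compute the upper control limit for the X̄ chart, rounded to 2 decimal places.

X̄̄ = (573 + 597 + 607 + 598 + 570 + 566) / 6 = 3511.0000 / 6 = 585.1667
R̄ = (60 + 148 + 199 + 100 + 128 + 115) / 6 = 750.0000 / 6 = 125.0000
UCL = X̄̄ + A₂·R̄ = 585.1667 + 0.337 × 125.0000 = 627.2917

627.29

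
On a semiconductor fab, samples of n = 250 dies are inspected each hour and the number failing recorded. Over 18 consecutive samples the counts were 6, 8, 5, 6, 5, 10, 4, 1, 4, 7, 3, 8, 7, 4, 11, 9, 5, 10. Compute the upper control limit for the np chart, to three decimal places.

13.699

p̄ = Σdᵢ / (k·n) = 113 / (18 × 250) = 0.02511
UCL = np̄ + 3·√(np̄(1−p̄)) = 6.2778 + 3 × √(6.2778×0.97489) = 6.2778 + 3 × 2.4739 = 13.6995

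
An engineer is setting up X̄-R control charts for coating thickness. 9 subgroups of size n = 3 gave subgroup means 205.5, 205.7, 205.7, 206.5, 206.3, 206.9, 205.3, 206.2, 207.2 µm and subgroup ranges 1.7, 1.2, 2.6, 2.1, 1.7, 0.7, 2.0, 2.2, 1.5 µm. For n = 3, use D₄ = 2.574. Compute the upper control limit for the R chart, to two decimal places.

4.49

R̄ = (1.7 + 1.2 + 2.6 + 2.1 + 1.7 + 0.7 + 2.0 + 2.2 + 1.5) / 9 = 15.7000 / 9 = 1.7444
UCL_R = D₄·R̄ = 2.574 × 1.7444 = 4.4902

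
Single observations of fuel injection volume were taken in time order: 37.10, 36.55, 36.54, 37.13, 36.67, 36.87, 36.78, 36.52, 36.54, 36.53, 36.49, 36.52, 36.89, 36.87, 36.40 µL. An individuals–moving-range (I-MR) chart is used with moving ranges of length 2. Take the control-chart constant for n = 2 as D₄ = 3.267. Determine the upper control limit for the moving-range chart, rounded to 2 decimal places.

Moving ranges: 0.55, 0.01, 0.59, 0.46, 0.20, 0.09, 0.26, 0.02, 0.01, 0.04, 0.03, 0.37, 0.02, 0.47; M̄R̄ = 3.1200 / 14 = 0.2229
UCL_MR = D₄·M̄R̄ = 3.267 × 0.2229 = 0.7281

0.73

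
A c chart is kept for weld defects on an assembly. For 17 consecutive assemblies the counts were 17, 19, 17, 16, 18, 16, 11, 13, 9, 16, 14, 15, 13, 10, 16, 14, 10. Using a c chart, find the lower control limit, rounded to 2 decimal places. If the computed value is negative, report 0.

c̄ = (17 + 19 + 17 + 16 + 18 + 16 + 11 + 13 + 9 + 16 + 14 + 15 + 13 + 10 + 16 + 14 + 10) / 17 = 244 / 17 = 14.3529
LCL = c̄ − 3√c̄ = 14.3529 − 3 × 3.7885 = 2.9874

2.99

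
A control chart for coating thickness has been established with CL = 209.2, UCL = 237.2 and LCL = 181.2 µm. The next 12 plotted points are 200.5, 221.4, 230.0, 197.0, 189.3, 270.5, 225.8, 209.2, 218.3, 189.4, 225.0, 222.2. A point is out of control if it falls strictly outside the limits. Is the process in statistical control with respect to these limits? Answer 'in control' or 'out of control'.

out of control

Compare each point to [181.2, 237.2]: sample 6 = 270.5 > UCL.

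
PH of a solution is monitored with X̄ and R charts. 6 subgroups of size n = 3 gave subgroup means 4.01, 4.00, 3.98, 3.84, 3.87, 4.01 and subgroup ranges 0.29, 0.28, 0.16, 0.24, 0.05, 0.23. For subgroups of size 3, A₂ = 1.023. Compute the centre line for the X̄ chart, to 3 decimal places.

X̄̄ = (4.01 + 4.00 + 3.98 + 3.84 + 3.87 + 4.01) / 6 = 23.7100 / 6 = 3.9517
CL = X̄̄ = 3.9517

3.952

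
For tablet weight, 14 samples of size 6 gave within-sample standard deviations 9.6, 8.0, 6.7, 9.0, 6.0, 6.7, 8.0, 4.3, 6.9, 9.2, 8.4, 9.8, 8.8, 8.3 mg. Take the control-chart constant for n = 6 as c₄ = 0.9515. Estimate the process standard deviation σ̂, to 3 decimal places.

8.235

s̄ = (9.6 + 8.0 + 6.7 + 9.0 + 6.0 + 6.7 + 8.0 + 4.3 + 6.9 + 9.2 + 8.4 + 9.8 + 8.8 + 8.3) / 14 = 7.8357
σ̂ = s̄ / c₄ = 7.8357 / 0.9515 = 8.2351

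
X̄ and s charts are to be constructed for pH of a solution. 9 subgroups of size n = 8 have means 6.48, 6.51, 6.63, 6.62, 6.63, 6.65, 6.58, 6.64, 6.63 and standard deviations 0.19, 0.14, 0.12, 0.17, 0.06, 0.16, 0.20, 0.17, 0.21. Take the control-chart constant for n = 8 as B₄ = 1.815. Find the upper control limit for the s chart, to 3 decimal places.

0.286

s̄ = (0.19 + 0.14 + 0.12 + 0.17 + 0.06 + 0.16 + 0.20 + 0.17 + 0.21) / 9 = 0.1578
UCL_s = B₄·s̄ = 1.815 × 0.1578 = 0.2864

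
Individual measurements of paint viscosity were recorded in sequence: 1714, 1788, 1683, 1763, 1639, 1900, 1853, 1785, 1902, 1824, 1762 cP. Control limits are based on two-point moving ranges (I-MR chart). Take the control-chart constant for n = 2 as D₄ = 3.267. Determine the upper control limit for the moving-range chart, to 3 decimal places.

Moving ranges: 74, 105, 80, 124, 261, 47, 68, 117, 78, 62; M̄R̄ = 1016.0000 / 10 = 101.6000
UCL_MR = D₄·M̄R̄ = 3.267 × 101.6000 = 331.9272

331.927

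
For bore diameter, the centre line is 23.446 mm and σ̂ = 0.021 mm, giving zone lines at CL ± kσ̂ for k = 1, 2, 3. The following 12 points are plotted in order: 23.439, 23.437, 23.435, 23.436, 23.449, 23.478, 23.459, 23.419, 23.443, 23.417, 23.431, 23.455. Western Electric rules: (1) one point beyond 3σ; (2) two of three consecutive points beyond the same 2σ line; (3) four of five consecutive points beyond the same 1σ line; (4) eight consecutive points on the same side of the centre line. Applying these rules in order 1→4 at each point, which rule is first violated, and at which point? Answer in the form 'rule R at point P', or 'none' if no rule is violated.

none

Zone of each point (C = within 1σ̂, B = 1σ̂–2σ̂, A = 2σ̂–3σ̂, * = beyond 3σ̂; sign = side of CL): 1:-C, 2:-C, 3:-C, 4:-C, 5:+C, 6:+B, 7:+C, 8:-B, 9:-C, 10:-B, 11:-C, 12:+C
No rule fires across all 12 points.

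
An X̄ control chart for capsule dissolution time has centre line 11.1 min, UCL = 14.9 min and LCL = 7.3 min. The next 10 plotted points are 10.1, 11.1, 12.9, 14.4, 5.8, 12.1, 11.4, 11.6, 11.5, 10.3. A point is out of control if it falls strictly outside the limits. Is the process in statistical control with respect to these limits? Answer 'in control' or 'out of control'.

Compare each point to [7.3, 14.9]: sample 5 = 5.8 < LCL.

out of control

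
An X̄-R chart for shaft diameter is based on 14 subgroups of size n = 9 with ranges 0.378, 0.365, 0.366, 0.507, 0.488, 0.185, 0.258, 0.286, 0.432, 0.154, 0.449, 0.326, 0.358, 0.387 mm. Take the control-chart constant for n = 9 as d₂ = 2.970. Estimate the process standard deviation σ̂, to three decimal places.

0.119

R̄ = (0.378 + 0.365 + 0.366 + 0.507 + 0.488 + 0.185 + 0.258 + 0.286 + 0.432 + 0.154 + 0.449 + 0.326 + 0.358 + 0.387) / 14 = 0.3528
σ̂ = R̄ / d₂ = 0.3528 / 2.970 = 0.1188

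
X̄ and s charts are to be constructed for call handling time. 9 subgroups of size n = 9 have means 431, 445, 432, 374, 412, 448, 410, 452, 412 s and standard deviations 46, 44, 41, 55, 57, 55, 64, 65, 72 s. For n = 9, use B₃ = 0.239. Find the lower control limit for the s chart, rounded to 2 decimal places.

s̄ = (46 + 44 + 41 + 55 + 57 + 55 + 64 + 65 + 72) / 9 = 55.4444
LCL_s = B₃·s̄ = 0.239 × 55.4444 = 13.2512

13.25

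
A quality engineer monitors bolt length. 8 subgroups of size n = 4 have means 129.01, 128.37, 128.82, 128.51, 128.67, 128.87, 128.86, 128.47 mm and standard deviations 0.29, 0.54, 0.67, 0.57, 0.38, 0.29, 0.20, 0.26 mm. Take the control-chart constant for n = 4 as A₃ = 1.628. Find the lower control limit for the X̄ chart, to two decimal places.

X̄̄ = (129.01 + 128.37 + 128.82 + 128.51 + 128.67 + 128.87 + 128.86 + 128.47) / 8 = 128.6975
s̄ = (0.29 + 0.54 + 0.67 + 0.57 + 0.38 + 0.29 + 0.20 + 0.26) / 8 = 0.4000
LCL = X̄̄ − A₃·s̄ = 128.6975 − 1.628 × 0.4000 = 128.0463

128.05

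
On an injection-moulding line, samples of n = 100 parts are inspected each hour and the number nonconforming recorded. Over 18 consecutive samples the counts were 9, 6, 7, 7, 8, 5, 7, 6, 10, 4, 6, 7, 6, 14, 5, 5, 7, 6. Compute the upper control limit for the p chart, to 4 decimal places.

0.1457

p̄ = Σdᵢ / (k·n) = 125 / (18 × 100) = 0.06944
UCL = p̄ + 3·√(p̄(1−p̄)/n) = 0.06944 + 3 × √(0.06944×0.93056/100) = 0.06944 + 3 × 0.02542 = 0.14571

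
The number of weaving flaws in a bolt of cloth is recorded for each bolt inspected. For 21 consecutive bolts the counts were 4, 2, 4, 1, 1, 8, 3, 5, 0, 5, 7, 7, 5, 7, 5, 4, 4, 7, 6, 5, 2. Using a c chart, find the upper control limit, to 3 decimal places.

10.660

c̄ = (4 + 2 + 4 + 1 + 1 + 8 + 3 + 5 + 0 + 5 + 7 + 7 + 5 + 7 + 5 + 4 + 4 + 7 + 6 + 5 + 2) / 21 = 92 / 21 = 4.3810
UCL = c̄ + 3√c̄ = 4.3810 + 3 × √4.3810 = 4.3810 + 3 × 2.0931 = 10.6602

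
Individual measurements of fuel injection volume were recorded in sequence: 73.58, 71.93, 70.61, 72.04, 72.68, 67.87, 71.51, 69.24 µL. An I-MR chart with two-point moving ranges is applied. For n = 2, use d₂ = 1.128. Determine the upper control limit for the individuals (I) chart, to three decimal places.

X̄ = (73.58 + 71.93 + 70.61 + 72.04 + 72.68 + 67.87 + 71.51 + 69.24) / 8 = 71.1825
Moving ranges: 1.65, 1.32, 1.43, 0.64, 4.81, 3.64, 2.27; M̄R̄ = 15.7600 / 7 = 2.2514
UCL = X̄ + 3·M̄R̄/d₂ = 71.1825 + 3 × 2.2514 / 1.128 = 77.1703

77.170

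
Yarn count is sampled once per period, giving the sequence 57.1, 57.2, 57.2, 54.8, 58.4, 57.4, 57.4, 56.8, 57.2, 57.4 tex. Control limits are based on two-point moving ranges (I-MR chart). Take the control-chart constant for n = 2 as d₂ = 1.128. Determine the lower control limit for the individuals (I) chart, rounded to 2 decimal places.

X̄ = (57.1 + 57.2 + 57.2 + 54.8 + 58.4 + 57.4 + 57.4 + 56.8 + 57.2 + 57.4) / 10 = 57.0900
Moving ranges: 0.1, 0.0, 2.4, 3.6, 1.0, 0.0, 0.6, 0.4, 0.2; M̄R̄ = 8.3000 / 9 = 0.9222
LCL = X̄ − 3·M̄R̄/d₂ = 57.0900 − 3 × 0.9222 / 1.128 = 54.6373

54.64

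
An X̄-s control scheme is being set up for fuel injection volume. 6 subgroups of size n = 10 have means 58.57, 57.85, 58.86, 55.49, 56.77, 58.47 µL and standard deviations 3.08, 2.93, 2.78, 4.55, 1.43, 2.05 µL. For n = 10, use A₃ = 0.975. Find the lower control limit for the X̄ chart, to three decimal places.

X̄̄ = (58.57 + 57.85 + 58.86 + 55.49 + 56.77 + 58.47) / 6 = 57.6683
s̄ = (3.08 + 2.93 + 2.78 + 4.55 + 1.43 + 2.05) / 6 = 2.8033
LCL = X̄̄ − A₃·s̄ = 57.6683 − 0.975 × 2.8033 = 54.9351

54.935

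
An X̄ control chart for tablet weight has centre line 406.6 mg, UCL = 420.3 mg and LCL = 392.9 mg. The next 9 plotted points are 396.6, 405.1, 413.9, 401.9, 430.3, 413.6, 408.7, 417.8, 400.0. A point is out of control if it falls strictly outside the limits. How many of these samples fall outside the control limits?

1

Compare each point to [392.9, 420.3]: sample 5 = 430.3 > UCL.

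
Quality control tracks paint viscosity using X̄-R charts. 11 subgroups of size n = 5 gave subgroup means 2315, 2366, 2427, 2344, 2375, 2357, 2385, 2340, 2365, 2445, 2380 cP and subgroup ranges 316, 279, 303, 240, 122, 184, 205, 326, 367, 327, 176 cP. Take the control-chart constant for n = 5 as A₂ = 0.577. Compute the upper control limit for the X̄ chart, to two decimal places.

2521.87

X̄̄ = (2315 + 2366 + 2427 + 2344 + 2375 + 2357 + 2385 + 2340 + 2365 + 2445 + 2380) / 11 = 26099.0000 / 11 = 2372.6364
R̄ = (316 + 279 + 303 + 240 + 122 + 184 + 205 + 326 + 367 + 327 + 176) / 11 = 2845.0000 / 11 = 258.6364
UCL = X̄̄ + A₂·R̄ = 2372.6364 + 0.577 × 258.6364 = 2521.8695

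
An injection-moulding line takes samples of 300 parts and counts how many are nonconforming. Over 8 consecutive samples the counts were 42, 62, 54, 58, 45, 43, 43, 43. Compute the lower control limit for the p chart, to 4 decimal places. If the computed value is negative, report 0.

0.0986

p̄ = Σdᵢ / (k·n) = 390 / (8 × 300) = 0.16250
LCL = p̄ − 3·√(p̄(1−p̄)/n) = 0.16250 − 3 × 0.02130 = 0.09860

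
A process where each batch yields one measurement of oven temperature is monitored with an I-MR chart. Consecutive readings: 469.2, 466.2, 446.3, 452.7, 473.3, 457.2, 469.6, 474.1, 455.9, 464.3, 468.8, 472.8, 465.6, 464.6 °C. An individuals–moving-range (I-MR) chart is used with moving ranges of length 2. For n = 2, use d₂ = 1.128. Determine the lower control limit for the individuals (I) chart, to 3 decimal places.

X̄ = (469.2 + 466.2 + 446.3 + 452.7 + 473.3 + 457.2 + 469.6 + 474.1 + 455.9 + 464.3 + 468.8 + 472.8 + 465.6 + 464.6) / 14 = 464.3286
Moving ranges: 3.0, 19.9, 6.4, 20.6, 16.1, 12.4, 4.5, 18.2, 8.4, 4.5, 4.0, 7.2, 1.0; M̄R̄ = 126.2000 / 13 = 9.7077
LCL = X̄ − 3·M̄R̄/d₂ = 464.3286 − 3 × 9.7077 / 1.128 = 438.5102

438.510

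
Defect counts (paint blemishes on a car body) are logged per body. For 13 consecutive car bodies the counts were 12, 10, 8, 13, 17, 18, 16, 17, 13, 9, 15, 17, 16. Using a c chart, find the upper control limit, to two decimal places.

25.12

c̄ = (12 + 10 + 8 + 13 + 17 + 18 + 16 + 17 + 13 + 9 + 15 + 17 + 16) / 13 = 181 / 13 = 13.9231
UCL = c̄ + 3√c̄ = 13.9231 + 3 × √13.9231 = 13.9231 + 3 × 3.7314 = 25.1172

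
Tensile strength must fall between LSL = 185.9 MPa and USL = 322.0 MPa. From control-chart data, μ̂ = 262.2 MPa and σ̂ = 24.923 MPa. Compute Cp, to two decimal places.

0.91

Cp = (USL − LSL) / (6σ̂) = (322.0 − 185.9) / (6 × 24.923) = 136.1000 / 149.5380 = 0.9101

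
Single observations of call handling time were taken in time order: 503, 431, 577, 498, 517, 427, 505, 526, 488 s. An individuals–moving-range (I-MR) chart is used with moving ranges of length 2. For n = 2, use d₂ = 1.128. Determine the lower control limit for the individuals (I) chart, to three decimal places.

316.370

X̄ = (503 + 431 + 577 + 498 + 517 + 427 + 505 + 526 + 488) / 9 = 496.8889
Moving ranges: 72, 146, 79, 19, 90, 78, 21, 38; M̄R̄ = 543.0000 / 8 = 67.8750
LCL = X̄ − 3·M̄R̄/d₂ = 496.8889 − 3 × 67.8750 / 1.128 = 316.3703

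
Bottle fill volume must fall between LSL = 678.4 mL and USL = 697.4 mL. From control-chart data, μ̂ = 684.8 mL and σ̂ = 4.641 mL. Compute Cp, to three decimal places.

0.682

Cp = (USL − LSL) / (6σ̂) = (697.4 − 678.4) / (6 × 4.641) = 19.0000 / 27.8460 = 0.6823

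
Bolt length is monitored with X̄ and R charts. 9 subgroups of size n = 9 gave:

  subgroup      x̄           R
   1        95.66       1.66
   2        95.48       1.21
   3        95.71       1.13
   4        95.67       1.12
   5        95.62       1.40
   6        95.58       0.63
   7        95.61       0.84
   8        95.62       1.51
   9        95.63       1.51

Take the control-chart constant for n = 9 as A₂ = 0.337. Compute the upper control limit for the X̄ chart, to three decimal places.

X̄̄ = (95.66 + 95.48 + 95.71 + 95.67 + 95.62 + 95.58 + 95.61 + 95.62 + 95.63) / 9 = 860.5800 / 9 = 95.6200
R̄ = (1.66 + 1.21 + 1.13 + 1.12 + 1.40 + 0.63 + 0.84 + 1.51 + 1.51) / 9 = 11.0100 / 9 = 1.2233
UCL = X̄̄ + A₂·R̄ = 95.6200 + 0.337 × 1.2233 = 96.0323

96.032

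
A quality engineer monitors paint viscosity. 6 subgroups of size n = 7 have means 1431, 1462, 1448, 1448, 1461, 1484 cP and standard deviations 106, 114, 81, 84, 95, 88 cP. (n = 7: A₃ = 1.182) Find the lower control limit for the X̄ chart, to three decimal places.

1343.771

X̄̄ = (1431 + 1462 + 1448 + 1448 + 1461 + 1484) / 6 = 1455.6667
s̄ = (106 + 114 + 81 + 84 + 95 + 88) / 6 = 94.6667
LCL = X̄̄ − A₃·s̄ = 1455.6667 − 1.182 × 94.6667 = 1343.7707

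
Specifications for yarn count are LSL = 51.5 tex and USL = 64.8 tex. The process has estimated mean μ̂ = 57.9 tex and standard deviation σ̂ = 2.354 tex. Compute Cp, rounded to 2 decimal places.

0.94

Cp = (USL − LSL) / (6σ̂) = (64.8 − 51.5) / (6 × 2.354) = 13.3000 / 14.1240 = 0.9417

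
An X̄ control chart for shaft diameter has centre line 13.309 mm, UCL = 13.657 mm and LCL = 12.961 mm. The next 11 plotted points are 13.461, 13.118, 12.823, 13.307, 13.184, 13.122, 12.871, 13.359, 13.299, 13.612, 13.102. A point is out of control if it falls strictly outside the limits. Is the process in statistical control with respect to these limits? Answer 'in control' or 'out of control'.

out of control

Compare each point to [12.961, 13.657]: sample 3 = 12.823 < LCL; sample 7 = 12.871 < LCL.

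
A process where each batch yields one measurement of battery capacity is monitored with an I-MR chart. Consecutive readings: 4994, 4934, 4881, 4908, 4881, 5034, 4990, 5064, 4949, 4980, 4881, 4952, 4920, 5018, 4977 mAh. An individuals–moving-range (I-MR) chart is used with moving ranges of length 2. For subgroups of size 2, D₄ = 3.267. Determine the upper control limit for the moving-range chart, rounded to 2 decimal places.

215.86

Moving ranges: 60, 53, 27, 27, 153, 44, 74, 115, 31, 99, 71, 32, 98, 41; M̄R̄ = 925.0000 / 14 = 66.0714
UCL_MR = D₄·M̄R̄ = 3.267 × 66.0714 = 215.8554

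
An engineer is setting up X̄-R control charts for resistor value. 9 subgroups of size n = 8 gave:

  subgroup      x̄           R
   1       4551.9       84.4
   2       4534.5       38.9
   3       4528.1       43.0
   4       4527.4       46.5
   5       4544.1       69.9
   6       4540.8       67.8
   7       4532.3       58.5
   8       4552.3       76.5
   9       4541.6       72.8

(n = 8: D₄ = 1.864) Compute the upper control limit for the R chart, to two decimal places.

115.63

R̄ = (84.4 + 38.9 + 43.0 + 46.5 + 69.9 + 67.8 + 58.5 + 76.5 + 72.8) / 9 = 558.3000 / 9 = 62.0333
UCL_R = D₄·R̄ = 1.864 × 62.0333 = 115.6301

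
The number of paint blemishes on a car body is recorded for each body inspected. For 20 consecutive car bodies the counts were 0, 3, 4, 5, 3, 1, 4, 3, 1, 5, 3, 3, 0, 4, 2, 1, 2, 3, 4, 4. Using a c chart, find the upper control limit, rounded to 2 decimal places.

c̄ = (0 + 3 + 4 + 5 + 3 + 1 + 4 + 3 + 1 + 5 + 3 + 3 + 0 + 4 + 2 + 1 + 2 + 3 + 4 + 4) / 20 = 55 / 20 = 2.7500
UCL = c̄ + 3√c̄ = 2.7500 + 3 × √2.7500 = 2.7500 + 3 × 1.6583 = 7.7249

7.72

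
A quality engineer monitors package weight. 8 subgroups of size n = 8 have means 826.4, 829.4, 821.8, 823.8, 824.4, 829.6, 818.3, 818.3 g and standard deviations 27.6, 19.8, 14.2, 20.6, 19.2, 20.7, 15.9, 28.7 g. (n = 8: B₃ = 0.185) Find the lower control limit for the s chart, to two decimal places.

3.85

s̄ = (27.6 + 19.8 + 14.2 + 20.6 + 19.2 + 20.7 + 15.9 + 28.7) / 8 = 20.8375
LCL_s = B₃·s̄ = 0.185 × 20.8375 = 3.8549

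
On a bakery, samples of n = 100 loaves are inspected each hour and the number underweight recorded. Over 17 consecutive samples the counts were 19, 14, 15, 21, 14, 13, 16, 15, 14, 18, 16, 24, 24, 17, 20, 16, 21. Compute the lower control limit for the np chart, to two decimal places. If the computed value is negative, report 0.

6.08

p̄ = Σdᵢ / (k·n) = 297 / (17 × 100) = 0.17471
LCL = np̄ − 3·√(np̄(1−p̄)) = 17.4706 − 3 × 3.7972 = 6.0791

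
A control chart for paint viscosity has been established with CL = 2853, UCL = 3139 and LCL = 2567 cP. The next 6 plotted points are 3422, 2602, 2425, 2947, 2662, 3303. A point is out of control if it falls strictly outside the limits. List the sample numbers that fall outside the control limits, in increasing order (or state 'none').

1, 3, 6

Compare each point to [2567, 3139]: sample 1 = 3422 > UCL; sample 3 = 2425 < LCL; sample 6 = 3303 > UCL.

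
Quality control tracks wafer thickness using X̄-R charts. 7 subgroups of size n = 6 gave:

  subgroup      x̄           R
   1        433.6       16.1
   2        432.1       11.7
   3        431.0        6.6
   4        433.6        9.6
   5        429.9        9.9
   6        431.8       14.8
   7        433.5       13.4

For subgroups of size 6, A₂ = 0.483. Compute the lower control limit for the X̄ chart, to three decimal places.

426.549

X̄̄ = (433.6 + 432.1 + 431.0 + 433.6 + 429.9 + 431.8 + 433.5) / 7 = 3025.5000 / 7 = 432.2143
R̄ = (16.1 + 11.7 + 6.6 + 9.6 + 9.9 + 14.8 + 13.4) / 7 = 82.1000 / 7 = 11.7286
LCL = X̄̄ − A₂·R̄ = 432.2143 − 0.483 × 11.7286 = 426.5494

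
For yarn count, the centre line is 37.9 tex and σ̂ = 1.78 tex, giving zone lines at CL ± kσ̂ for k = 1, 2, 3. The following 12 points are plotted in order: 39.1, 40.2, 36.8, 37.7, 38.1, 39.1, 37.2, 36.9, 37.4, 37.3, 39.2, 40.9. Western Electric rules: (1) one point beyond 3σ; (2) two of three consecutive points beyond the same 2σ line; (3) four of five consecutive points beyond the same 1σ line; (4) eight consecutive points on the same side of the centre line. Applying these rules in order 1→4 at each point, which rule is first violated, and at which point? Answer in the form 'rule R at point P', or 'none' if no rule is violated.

none

Zone of each point (C = within 1σ̂, B = 1σ̂–2σ̂, A = 2σ̂–3σ̂, * = beyond 3σ̂; sign = side of CL): 1:+C, 2:+B, 3:-C, 4:-C, 5:+C, 6:+C, 7:-C, 8:-C, 9:-C, 10:-C, 11:+C, 12:+B
No rule fires across all 12 points.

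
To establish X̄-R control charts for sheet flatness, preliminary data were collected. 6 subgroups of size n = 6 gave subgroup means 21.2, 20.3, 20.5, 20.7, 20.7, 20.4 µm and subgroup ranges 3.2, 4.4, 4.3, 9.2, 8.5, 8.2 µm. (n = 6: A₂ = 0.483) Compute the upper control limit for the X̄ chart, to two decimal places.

X̄̄ = (21.2 + 20.3 + 20.5 + 20.7 + 20.7 + 20.4) / 6 = 123.8000 / 6 = 20.6333
R̄ = (3.2 + 4.4 + 4.3 + 9.2 + 8.5 + 8.2) / 6 = 37.8000 / 6 = 6.3000
UCL = X̄̄ + A₂·R̄ = 20.6333 + 0.483 × 6.3000 = 23.6762

23.68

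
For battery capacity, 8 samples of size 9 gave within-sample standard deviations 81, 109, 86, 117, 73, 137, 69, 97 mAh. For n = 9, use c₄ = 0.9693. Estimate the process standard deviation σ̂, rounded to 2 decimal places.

s̄ = (81 + 109 + 86 + 117 + 73 + 137 + 69 + 97) / 8 = 96.1250
σ̂ = s̄ / c₄ = 96.1250 / 0.9693 = 99.1695

99.17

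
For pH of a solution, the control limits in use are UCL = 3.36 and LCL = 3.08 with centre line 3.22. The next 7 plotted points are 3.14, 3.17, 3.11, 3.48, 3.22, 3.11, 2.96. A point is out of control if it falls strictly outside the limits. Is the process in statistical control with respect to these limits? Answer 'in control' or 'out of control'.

Compare each point to [3.08, 3.36]: sample 4 = 3.48 > UCL; sample 7 = 2.96 < LCL.

out of control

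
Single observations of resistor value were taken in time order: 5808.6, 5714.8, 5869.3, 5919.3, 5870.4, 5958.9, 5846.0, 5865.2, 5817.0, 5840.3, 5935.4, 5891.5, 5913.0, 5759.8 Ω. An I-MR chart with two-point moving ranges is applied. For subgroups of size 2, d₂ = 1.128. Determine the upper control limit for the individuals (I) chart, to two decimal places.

X̄ = (5808.6 + 5714.8 + 5869.3 + 5919.3 + 5870.4 + 5958.9 + 5846.0 + 5865.2 + 5817.0 + 5840.3 + 5935.4 + 5891.5 + 5913.0 + 5759.8) / 14 = 5857.8214
Moving ranges: 93.8, 154.5, 50.0, 48.9, 88.5, 112.9, 19.2, 48.2, 23.3, 95.1, 43.9, 21.5, 153.2; M̄R̄ = 953.0000 / 13 = 73.3077
UCL = X̄ + 3·M̄R̄/d₂ = 5857.8214 + 3 × 73.3077 / 1.128 = 6052.7887

6052.79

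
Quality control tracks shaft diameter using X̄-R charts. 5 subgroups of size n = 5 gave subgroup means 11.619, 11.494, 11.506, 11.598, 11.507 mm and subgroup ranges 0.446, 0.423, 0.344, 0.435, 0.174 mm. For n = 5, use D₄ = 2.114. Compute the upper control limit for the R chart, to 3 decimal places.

0.770

R̄ = (0.446 + 0.423 + 0.344 + 0.435 + 0.174) / 5 = 1.8220 / 5 = 0.3644
UCL_R = D₄·R̄ = 2.114 × 0.3644 = 0.7703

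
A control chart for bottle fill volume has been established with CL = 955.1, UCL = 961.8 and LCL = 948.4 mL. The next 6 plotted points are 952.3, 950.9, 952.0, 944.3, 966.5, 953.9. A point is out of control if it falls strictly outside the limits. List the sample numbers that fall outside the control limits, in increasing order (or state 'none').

Compare each point to [948.4, 961.8]: sample 4 = 944.3 < LCL; sample 5 = 966.5 > UCL.

4, 5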